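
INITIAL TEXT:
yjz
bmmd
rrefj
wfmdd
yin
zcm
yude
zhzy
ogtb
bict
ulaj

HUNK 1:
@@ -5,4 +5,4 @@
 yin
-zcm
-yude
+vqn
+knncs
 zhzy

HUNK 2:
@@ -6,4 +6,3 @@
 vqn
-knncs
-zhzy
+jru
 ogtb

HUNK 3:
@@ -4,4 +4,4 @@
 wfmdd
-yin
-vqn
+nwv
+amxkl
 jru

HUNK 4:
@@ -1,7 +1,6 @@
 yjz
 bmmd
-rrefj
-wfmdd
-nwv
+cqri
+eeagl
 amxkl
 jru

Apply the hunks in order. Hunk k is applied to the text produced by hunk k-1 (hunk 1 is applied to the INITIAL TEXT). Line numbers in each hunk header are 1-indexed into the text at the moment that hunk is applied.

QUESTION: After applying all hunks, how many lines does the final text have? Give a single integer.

Hunk 1: at line 5 remove [zcm,yude] add [vqn,knncs] -> 11 lines: yjz bmmd rrefj wfmdd yin vqn knncs zhzy ogtb bict ulaj
Hunk 2: at line 6 remove [knncs,zhzy] add [jru] -> 10 lines: yjz bmmd rrefj wfmdd yin vqn jru ogtb bict ulaj
Hunk 3: at line 4 remove [yin,vqn] add [nwv,amxkl] -> 10 lines: yjz bmmd rrefj wfmdd nwv amxkl jru ogtb bict ulaj
Hunk 4: at line 1 remove [rrefj,wfmdd,nwv] add [cqri,eeagl] -> 9 lines: yjz bmmd cqri eeagl amxkl jru ogtb bict ulaj
Final line count: 9

Answer: 9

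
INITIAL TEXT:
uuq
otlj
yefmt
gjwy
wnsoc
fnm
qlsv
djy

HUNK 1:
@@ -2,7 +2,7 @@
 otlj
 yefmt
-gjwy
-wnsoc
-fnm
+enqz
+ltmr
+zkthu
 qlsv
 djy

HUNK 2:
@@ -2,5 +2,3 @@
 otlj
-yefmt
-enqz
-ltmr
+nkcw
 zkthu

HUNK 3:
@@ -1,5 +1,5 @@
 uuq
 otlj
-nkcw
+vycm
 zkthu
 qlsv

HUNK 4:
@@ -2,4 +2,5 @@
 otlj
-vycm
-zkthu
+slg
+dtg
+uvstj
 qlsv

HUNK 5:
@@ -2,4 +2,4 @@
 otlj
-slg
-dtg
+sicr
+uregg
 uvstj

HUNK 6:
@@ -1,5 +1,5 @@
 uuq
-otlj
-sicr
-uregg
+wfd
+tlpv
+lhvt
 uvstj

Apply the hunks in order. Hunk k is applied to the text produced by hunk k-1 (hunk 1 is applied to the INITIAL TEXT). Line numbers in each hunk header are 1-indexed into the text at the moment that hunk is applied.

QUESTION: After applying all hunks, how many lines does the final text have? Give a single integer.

Answer: 7

Derivation:
Hunk 1: at line 2 remove [gjwy,wnsoc,fnm] add [enqz,ltmr,zkthu] -> 8 lines: uuq otlj yefmt enqz ltmr zkthu qlsv djy
Hunk 2: at line 2 remove [yefmt,enqz,ltmr] add [nkcw] -> 6 lines: uuq otlj nkcw zkthu qlsv djy
Hunk 3: at line 1 remove [nkcw] add [vycm] -> 6 lines: uuq otlj vycm zkthu qlsv djy
Hunk 4: at line 2 remove [vycm,zkthu] add [slg,dtg,uvstj] -> 7 lines: uuq otlj slg dtg uvstj qlsv djy
Hunk 5: at line 2 remove [slg,dtg] add [sicr,uregg] -> 7 lines: uuq otlj sicr uregg uvstj qlsv djy
Hunk 6: at line 1 remove [otlj,sicr,uregg] add [wfd,tlpv,lhvt] -> 7 lines: uuq wfd tlpv lhvt uvstj qlsv djy
Final line count: 7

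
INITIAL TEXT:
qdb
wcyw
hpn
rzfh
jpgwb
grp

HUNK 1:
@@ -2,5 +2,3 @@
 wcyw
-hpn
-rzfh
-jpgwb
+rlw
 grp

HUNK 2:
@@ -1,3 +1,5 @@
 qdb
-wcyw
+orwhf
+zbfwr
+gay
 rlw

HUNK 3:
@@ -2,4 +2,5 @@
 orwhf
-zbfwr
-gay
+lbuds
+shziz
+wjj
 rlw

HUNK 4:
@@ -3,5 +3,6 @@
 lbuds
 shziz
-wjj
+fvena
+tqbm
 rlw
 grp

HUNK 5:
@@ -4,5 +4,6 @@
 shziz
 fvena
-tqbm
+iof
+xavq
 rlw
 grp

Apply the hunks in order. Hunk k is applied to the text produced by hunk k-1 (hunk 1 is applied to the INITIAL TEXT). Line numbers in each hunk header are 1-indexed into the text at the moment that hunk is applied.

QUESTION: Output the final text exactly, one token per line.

Hunk 1: at line 2 remove [hpn,rzfh,jpgwb] add [rlw] -> 4 lines: qdb wcyw rlw grp
Hunk 2: at line 1 remove [wcyw] add [orwhf,zbfwr,gay] -> 6 lines: qdb orwhf zbfwr gay rlw grp
Hunk 3: at line 2 remove [zbfwr,gay] add [lbuds,shziz,wjj] -> 7 lines: qdb orwhf lbuds shziz wjj rlw grp
Hunk 4: at line 3 remove [wjj] add [fvena,tqbm] -> 8 lines: qdb orwhf lbuds shziz fvena tqbm rlw grp
Hunk 5: at line 4 remove [tqbm] add [iof,xavq] -> 9 lines: qdb orwhf lbuds shziz fvena iof xavq rlw grp

Answer: qdb
orwhf
lbuds
shziz
fvena
iof
xavq
rlw
grp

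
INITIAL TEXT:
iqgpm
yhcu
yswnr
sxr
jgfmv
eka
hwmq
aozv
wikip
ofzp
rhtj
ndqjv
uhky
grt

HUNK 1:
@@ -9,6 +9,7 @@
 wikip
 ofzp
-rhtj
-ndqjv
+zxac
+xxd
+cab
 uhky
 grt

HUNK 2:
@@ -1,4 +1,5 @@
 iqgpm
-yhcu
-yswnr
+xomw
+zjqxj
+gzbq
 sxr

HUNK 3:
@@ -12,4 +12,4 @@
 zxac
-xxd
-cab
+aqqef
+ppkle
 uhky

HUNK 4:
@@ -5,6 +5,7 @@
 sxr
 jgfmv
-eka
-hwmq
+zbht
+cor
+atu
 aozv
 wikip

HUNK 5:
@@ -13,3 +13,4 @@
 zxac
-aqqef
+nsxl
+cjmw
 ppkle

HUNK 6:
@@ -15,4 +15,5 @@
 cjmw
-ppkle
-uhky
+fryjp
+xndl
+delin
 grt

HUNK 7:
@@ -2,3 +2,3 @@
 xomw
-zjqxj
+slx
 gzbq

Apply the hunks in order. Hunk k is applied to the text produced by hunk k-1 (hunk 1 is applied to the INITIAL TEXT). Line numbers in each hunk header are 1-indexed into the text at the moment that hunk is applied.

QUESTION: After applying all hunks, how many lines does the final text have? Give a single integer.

Answer: 19

Derivation:
Hunk 1: at line 9 remove [rhtj,ndqjv] add [zxac,xxd,cab] -> 15 lines: iqgpm yhcu yswnr sxr jgfmv eka hwmq aozv wikip ofzp zxac xxd cab uhky grt
Hunk 2: at line 1 remove [yhcu,yswnr] add [xomw,zjqxj,gzbq] -> 16 lines: iqgpm xomw zjqxj gzbq sxr jgfmv eka hwmq aozv wikip ofzp zxac xxd cab uhky grt
Hunk 3: at line 12 remove [xxd,cab] add [aqqef,ppkle] -> 16 lines: iqgpm xomw zjqxj gzbq sxr jgfmv eka hwmq aozv wikip ofzp zxac aqqef ppkle uhky grt
Hunk 4: at line 5 remove [eka,hwmq] add [zbht,cor,atu] -> 17 lines: iqgpm xomw zjqxj gzbq sxr jgfmv zbht cor atu aozv wikip ofzp zxac aqqef ppkle uhky grt
Hunk 5: at line 13 remove [aqqef] add [nsxl,cjmw] -> 18 lines: iqgpm xomw zjqxj gzbq sxr jgfmv zbht cor atu aozv wikip ofzp zxac nsxl cjmw ppkle uhky grt
Hunk 6: at line 15 remove [ppkle,uhky] add [fryjp,xndl,delin] -> 19 lines: iqgpm xomw zjqxj gzbq sxr jgfmv zbht cor atu aozv wikip ofzp zxac nsxl cjmw fryjp xndl delin grt
Hunk 7: at line 2 remove [zjqxj] add [slx] -> 19 lines: iqgpm xomw slx gzbq sxr jgfmv zbht cor atu aozv wikip ofzp zxac nsxl cjmw fryjp xndl delin grt
Final line count: 19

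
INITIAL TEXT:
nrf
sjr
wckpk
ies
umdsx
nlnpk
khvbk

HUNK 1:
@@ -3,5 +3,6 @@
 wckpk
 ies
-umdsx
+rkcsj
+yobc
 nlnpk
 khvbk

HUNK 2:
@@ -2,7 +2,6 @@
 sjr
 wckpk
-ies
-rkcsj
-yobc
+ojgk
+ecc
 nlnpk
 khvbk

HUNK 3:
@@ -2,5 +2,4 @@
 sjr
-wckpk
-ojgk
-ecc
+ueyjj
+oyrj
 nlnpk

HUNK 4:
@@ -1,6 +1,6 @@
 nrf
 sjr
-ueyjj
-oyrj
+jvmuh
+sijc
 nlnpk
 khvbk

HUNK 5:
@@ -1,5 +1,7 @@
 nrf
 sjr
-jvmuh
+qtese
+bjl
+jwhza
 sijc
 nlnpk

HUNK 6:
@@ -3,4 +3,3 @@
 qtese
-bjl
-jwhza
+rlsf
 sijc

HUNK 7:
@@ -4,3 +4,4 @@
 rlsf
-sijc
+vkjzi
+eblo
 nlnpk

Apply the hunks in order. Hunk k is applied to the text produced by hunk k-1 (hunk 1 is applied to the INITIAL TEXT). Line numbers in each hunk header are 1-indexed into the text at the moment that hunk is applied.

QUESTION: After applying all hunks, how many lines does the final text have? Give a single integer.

Answer: 8

Derivation:
Hunk 1: at line 3 remove [umdsx] add [rkcsj,yobc] -> 8 lines: nrf sjr wckpk ies rkcsj yobc nlnpk khvbk
Hunk 2: at line 2 remove [ies,rkcsj,yobc] add [ojgk,ecc] -> 7 lines: nrf sjr wckpk ojgk ecc nlnpk khvbk
Hunk 3: at line 2 remove [wckpk,ojgk,ecc] add [ueyjj,oyrj] -> 6 lines: nrf sjr ueyjj oyrj nlnpk khvbk
Hunk 4: at line 1 remove [ueyjj,oyrj] add [jvmuh,sijc] -> 6 lines: nrf sjr jvmuh sijc nlnpk khvbk
Hunk 5: at line 1 remove [jvmuh] add [qtese,bjl,jwhza] -> 8 lines: nrf sjr qtese bjl jwhza sijc nlnpk khvbk
Hunk 6: at line 3 remove [bjl,jwhza] add [rlsf] -> 7 lines: nrf sjr qtese rlsf sijc nlnpk khvbk
Hunk 7: at line 4 remove [sijc] add [vkjzi,eblo] -> 8 lines: nrf sjr qtese rlsf vkjzi eblo nlnpk khvbk
Final line count: 8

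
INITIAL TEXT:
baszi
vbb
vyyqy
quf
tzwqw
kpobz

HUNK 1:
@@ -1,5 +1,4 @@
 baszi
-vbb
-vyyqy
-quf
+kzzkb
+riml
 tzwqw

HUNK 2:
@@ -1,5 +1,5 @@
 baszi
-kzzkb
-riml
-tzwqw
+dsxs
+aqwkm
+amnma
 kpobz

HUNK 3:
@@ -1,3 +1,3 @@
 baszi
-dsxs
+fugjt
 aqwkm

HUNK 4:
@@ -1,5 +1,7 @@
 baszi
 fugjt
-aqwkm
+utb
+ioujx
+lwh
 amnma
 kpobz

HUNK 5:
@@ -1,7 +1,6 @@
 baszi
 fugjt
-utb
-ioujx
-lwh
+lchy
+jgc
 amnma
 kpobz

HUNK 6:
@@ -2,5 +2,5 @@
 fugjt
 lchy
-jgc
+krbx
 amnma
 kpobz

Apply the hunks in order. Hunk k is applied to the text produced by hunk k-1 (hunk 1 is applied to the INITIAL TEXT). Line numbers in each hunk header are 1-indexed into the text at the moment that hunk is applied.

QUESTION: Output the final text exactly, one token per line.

Answer: baszi
fugjt
lchy
krbx
amnma
kpobz

Derivation:
Hunk 1: at line 1 remove [vbb,vyyqy,quf] add [kzzkb,riml] -> 5 lines: baszi kzzkb riml tzwqw kpobz
Hunk 2: at line 1 remove [kzzkb,riml,tzwqw] add [dsxs,aqwkm,amnma] -> 5 lines: baszi dsxs aqwkm amnma kpobz
Hunk 3: at line 1 remove [dsxs] add [fugjt] -> 5 lines: baszi fugjt aqwkm amnma kpobz
Hunk 4: at line 1 remove [aqwkm] add [utb,ioujx,lwh] -> 7 lines: baszi fugjt utb ioujx lwh amnma kpobz
Hunk 5: at line 1 remove [utb,ioujx,lwh] add [lchy,jgc] -> 6 lines: baszi fugjt lchy jgc amnma kpobz
Hunk 6: at line 2 remove [jgc] add [krbx] -> 6 lines: baszi fugjt lchy krbx amnma kpobz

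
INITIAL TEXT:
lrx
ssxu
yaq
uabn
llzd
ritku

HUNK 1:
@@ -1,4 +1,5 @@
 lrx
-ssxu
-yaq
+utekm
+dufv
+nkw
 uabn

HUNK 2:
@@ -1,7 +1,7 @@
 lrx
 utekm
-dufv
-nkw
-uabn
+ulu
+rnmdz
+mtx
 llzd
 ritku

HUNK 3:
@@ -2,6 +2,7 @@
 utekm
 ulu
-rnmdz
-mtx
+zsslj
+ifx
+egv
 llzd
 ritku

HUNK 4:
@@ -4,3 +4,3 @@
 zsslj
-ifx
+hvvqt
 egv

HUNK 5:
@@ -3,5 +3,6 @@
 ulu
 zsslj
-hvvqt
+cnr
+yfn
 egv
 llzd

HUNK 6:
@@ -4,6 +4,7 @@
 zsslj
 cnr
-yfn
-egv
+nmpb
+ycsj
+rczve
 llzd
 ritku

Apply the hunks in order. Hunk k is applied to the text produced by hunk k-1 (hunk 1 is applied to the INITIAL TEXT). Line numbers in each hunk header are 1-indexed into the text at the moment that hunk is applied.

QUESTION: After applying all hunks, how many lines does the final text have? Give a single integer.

Hunk 1: at line 1 remove [ssxu,yaq] add [utekm,dufv,nkw] -> 7 lines: lrx utekm dufv nkw uabn llzd ritku
Hunk 2: at line 1 remove [dufv,nkw,uabn] add [ulu,rnmdz,mtx] -> 7 lines: lrx utekm ulu rnmdz mtx llzd ritku
Hunk 3: at line 2 remove [rnmdz,mtx] add [zsslj,ifx,egv] -> 8 lines: lrx utekm ulu zsslj ifx egv llzd ritku
Hunk 4: at line 4 remove [ifx] add [hvvqt] -> 8 lines: lrx utekm ulu zsslj hvvqt egv llzd ritku
Hunk 5: at line 3 remove [hvvqt] add [cnr,yfn] -> 9 lines: lrx utekm ulu zsslj cnr yfn egv llzd ritku
Hunk 6: at line 4 remove [yfn,egv] add [nmpb,ycsj,rczve] -> 10 lines: lrx utekm ulu zsslj cnr nmpb ycsj rczve llzd ritku
Final line count: 10

Answer: 10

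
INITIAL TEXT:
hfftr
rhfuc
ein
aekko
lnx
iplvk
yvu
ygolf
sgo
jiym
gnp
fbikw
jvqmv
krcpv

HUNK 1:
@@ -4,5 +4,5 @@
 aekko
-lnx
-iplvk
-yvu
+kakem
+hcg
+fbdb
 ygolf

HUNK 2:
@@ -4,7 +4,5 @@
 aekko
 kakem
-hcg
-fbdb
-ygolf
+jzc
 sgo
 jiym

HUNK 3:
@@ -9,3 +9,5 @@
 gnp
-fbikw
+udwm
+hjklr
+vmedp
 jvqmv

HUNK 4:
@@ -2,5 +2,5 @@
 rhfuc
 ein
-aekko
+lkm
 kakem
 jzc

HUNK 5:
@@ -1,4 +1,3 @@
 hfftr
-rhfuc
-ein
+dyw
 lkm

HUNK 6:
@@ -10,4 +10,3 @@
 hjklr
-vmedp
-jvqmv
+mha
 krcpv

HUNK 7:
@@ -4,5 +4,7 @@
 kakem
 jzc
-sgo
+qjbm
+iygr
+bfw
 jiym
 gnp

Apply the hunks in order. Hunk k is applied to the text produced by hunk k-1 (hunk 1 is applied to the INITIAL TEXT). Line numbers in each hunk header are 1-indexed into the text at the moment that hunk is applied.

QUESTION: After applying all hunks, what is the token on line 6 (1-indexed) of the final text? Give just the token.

Hunk 1: at line 4 remove [lnx,iplvk,yvu] add [kakem,hcg,fbdb] -> 14 lines: hfftr rhfuc ein aekko kakem hcg fbdb ygolf sgo jiym gnp fbikw jvqmv krcpv
Hunk 2: at line 4 remove [hcg,fbdb,ygolf] add [jzc] -> 12 lines: hfftr rhfuc ein aekko kakem jzc sgo jiym gnp fbikw jvqmv krcpv
Hunk 3: at line 9 remove [fbikw] add [udwm,hjklr,vmedp] -> 14 lines: hfftr rhfuc ein aekko kakem jzc sgo jiym gnp udwm hjklr vmedp jvqmv krcpv
Hunk 4: at line 2 remove [aekko] add [lkm] -> 14 lines: hfftr rhfuc ein lkm kakem jzc sgo jiym gnp udwm hjklr vmedp jvqmv krcpv
Hunk 5: at line 1 remove [rhfuc,ein] add [dyw] -> 13 lines: hfftr dyw lkm kakem jzc sgo jiym gnp udwm hjklr vmedp jvqmv krcpv
Hunk 6: at line 10 remove [vmedp,jvqmv] add [mha] -> 12 lines: hfftr dyw lkm kakem jzc sgo jiym gnp udwm hjklr mha krcpv
Hunk 7: at line 4 remove [sgo] add [qjbm,iygr,bfw] -> 14 lines: hfftr dyw lkm kakem jzc qjbm iygr bfw jiym gnp udwm hjklr mha krcpv
Final line 6: qjbm

Answer: qjbm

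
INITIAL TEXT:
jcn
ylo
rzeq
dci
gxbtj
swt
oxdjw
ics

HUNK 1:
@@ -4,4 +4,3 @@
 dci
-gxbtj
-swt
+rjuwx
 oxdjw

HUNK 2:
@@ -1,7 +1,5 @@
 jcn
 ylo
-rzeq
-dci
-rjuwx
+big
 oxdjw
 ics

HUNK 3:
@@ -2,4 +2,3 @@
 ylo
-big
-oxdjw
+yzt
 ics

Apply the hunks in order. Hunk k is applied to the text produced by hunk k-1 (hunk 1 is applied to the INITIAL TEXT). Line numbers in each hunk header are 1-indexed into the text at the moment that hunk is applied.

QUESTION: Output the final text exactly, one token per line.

Hunk 1: at line 4 remove [gxbtj,swt] add [rjuwx] -> 7 lines: jcn ylo rzeq dci rjuwx oxdjw ics
Hunk 2: at line 1 remove [rzeq,dci,rjuwx] add [big] -> 5 lines: jcn ylo big oxdjw ics
Hunk 3: at line 2 remove [big,oxdjw] add [yzt] -> 4 lines: jcn ylo yzt ics

Answer: jcn
ylo
yzt
ics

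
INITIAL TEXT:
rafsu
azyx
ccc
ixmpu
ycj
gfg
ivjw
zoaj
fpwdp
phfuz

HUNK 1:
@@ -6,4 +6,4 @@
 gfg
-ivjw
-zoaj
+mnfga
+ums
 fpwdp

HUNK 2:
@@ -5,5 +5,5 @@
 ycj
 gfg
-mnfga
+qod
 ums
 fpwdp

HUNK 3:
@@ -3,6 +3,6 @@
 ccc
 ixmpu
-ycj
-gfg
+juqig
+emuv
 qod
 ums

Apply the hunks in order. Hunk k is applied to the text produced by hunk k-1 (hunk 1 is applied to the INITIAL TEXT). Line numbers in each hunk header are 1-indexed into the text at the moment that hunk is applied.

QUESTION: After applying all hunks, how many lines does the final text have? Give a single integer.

Hunk 1: at line 6 remove [ivjw,zoaj] add [mnfga,ums] -> 10 lines: rafsu azyx ccc ixmpu ycj gfg mnfga ums fpwdp phfuz
Hunk 2: at line 5 remove [mnfga] add [qod] -> 10 lines: rafsu azyx ccc ixmpu ycj gfg qod ums fpwdp phfuz
Hunk 3: at line 3 remove [ycj,gfg] add [juqig,emuv] -> 10 lines: rafsu azyx ccc ixmpu juqig emuv qod ums fpwdp phfuz
Final line count: 10

Answer: 10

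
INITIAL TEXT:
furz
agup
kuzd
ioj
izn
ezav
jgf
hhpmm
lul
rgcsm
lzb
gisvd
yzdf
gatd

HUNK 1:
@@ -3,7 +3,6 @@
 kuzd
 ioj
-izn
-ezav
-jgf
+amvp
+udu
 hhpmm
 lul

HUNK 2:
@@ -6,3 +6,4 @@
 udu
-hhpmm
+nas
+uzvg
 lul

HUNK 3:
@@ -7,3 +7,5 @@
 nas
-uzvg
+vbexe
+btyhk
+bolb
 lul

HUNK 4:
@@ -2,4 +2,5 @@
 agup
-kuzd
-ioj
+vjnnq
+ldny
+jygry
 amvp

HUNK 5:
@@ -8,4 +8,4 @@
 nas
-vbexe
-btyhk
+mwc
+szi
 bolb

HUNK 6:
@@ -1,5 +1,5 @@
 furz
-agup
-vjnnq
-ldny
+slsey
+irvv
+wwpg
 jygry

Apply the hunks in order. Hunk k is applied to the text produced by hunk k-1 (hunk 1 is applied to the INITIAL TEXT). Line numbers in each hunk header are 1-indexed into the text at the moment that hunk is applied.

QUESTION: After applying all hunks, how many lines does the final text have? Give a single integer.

Answer: 17

Derivation:
Hunk 1: at line 3 remove [izn,ezav,jgf] add [amvp,udu] -> 13 lines: furz agup kuzd ioj amvp udu hhpmm lul rgcsm lzb gisvd yzdf gatd
Hunk 2: at line 6 remove [hhpmm] add [nas,uzvg] -> 14 lines: furz agup kuzd ioj amvp udu nas uzvg lul rgcsm lzb gisvd yzdf gatd
Hunk 3: at line 7 remove [uzvg] add [vbexe,btyhk,bolb] -> 16 lines: furz agup kuzd ioj amvp udu nas vbexe btyhk bolb lul rgcsm lzb gisvd yzdf gatd
Hunk 4: at line 2 remove [kuzd,ioj] add [vjnnq,ldny,jygry] -> 17 lines: furz agup vjnnq ldny jygry amvp udu nas vbexe btyhk bolb lul rgcsm lzb gisvd yzdf gatd
Hunk 5: at line 8 remove [vbexe,btyhk] add [mwc,szi] -> 17 lines: furz agup vjnnq ldny jygry amvp udu nas mwc szi bolb lul rgcsm lzb gisvd yzdf gatd
Hunk 6: at line 1 remove [agup,vjnnq,ldny] add [slsey,irvv,wwpg] -> 17 lines: furz slsey irvv wwpg jygry amvp udu nas mwc szi bolb lul rgcsm lzb gisvd yzdf gatd
Final line count: 17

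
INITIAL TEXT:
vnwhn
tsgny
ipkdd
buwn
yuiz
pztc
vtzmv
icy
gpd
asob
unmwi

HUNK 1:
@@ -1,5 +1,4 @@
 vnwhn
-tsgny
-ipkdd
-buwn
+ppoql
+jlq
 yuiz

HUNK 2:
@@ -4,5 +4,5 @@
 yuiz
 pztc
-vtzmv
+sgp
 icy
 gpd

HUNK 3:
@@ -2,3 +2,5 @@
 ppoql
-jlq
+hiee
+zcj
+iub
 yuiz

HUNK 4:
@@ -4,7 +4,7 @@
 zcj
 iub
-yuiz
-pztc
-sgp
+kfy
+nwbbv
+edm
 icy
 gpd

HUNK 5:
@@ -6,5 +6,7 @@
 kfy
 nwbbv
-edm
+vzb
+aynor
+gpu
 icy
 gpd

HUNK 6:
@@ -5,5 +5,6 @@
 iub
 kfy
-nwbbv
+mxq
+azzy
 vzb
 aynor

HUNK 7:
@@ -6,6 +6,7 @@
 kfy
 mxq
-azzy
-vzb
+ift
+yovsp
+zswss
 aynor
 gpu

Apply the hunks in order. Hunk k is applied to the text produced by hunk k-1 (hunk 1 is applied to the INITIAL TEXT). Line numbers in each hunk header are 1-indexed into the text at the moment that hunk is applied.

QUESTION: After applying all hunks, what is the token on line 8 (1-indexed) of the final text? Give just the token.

Answer: ift

Derivation:
Hunk 1: at line 1 remove [tsgny,ipkdd,buwn] add [ppoql,jlq] -> 10 lines: vnwhn ppoql jlq yuiz pztc vtzmv icy gpd asob unmwi
Hunk 2: at line 4 remove [vtzmv] add [sgp] -> 10 lines: vnwhn ppoql jlq yuiz pztc sgp icy gpd asob unmwi
Hunk 3: at line 2 remove [jlq] add [hiee,zcj,iub] -> 12 lines: vnwhn ppoql hiee zcj iub yuiz pztc sgp icy gpd asob unmwi
Hunk 4: at line 4 remove [yuiz,pztc,sgp] add [kfy,nwbbv,edm] -> 12 lines: vnwhn ppoql hiee zcj iub kfy nwbbv edm icy gpd asob unmwi
Hunk 5: at line 6 remove [edm] add [vzb,aynor,gpu] -> 14 lines: vnwhn ppoql hiee zcj iub kfy nwbbv vzb aynor gpu icy gpd asob unmwi
Hunk 6: at line 5 remove [nwbbv] add [mxq,azzy] -> 15 lines: vnwhn ppoql hiee zcj iub kfy mxq azzy vzb aynor gpu icy gpd asob unmwi
Hunk 7: at line 6 remove [azzy,vzb] add [ift,yovsp,zswss] -> 16 lines: vnwhn ppoql hiee zcj iub kfy mxq ift yovsp zswss aynor gpu icy gpd asob unmwi
Final line 8: ift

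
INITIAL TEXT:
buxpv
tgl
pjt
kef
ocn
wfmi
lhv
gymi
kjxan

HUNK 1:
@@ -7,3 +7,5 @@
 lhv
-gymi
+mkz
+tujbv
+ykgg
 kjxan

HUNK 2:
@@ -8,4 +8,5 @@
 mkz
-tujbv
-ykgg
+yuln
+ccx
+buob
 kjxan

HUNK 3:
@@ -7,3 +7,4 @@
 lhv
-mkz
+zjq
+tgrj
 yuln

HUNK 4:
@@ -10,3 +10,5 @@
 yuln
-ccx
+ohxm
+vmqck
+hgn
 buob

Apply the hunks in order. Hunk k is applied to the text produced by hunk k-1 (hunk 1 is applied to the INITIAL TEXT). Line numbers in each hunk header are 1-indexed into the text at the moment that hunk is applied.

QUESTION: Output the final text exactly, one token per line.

Answer: buxpv
tgl
pjt
kef
ocn
wfmi
lhv
zjq
tgrj
yuln
ohxm
vmqck
hgn
buob
kjxan

Derivation:
Hunk 1: at line 7 remove [gymi] add [mkz,tujbv,ykgg] -> 11 lines: buxpv tgl pjt kef ocn wfmi lhv mkz tujbv ykgg kjxan
Hunk 2: at line 8 remove [tujbv,ykgg] add [yuln,ccx,buob] -> 12 lines: buxpv tgl pjt kef ocn wfmi lhv mkz yuln ccx buob kjxan
Hunk 3: at line 7 remove [mkz] add [zjq,tgrj] -> 13 lines: buxpv tgl pjt kef ocn wfmi lhv zjq tgrj yuln ccx buob kjxan
Hunk 4: at line 10 remove [ccx] add [ohxm,vmqck,hgn] -> 15 lines: buxpv tgl pjt kef ocn wfmi lhv zjq tgrj yuln ohxm vmqck hgn buob kjxan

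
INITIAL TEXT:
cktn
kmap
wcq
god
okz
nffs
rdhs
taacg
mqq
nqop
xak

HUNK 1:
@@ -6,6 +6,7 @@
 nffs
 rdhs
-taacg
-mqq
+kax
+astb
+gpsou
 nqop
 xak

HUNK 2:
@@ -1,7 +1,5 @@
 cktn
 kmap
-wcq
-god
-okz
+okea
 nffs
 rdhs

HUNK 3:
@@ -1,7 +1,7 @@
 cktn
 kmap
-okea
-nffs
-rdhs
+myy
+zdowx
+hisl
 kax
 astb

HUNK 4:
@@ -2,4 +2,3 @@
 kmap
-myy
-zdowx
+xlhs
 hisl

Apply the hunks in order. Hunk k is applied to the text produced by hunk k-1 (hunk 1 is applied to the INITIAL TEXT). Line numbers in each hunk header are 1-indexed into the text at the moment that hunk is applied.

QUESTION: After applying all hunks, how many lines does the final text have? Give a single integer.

Hunk 1: at line 6 remove [taacg,mqq] add [kax,astb,gpsou] -> 12 lines: cktn kmap wcq god okz nffs rdhs kax astb gpsou nqop xak
Hunk 2: at line 1 remove [wcq,god,okz] add [okea] -> 10 lines: cktn kmap okea nffs rdhs kax astb gpsou nqop xak
Hunk 3: at line 1 remove [okea,nffs,rdhs] add [myy,zdowx,hisl] -> 10 lines: cktn kmap myy zdowx hisl kax astb gpsou nqop xak
Hunk 4: at line 2 remove [myy,zdowx] add [xlhs] -> 9 lines: cktn kmap xlhs hisl kax astb gpsou nqop xak
Final line count: 9

Answer: 9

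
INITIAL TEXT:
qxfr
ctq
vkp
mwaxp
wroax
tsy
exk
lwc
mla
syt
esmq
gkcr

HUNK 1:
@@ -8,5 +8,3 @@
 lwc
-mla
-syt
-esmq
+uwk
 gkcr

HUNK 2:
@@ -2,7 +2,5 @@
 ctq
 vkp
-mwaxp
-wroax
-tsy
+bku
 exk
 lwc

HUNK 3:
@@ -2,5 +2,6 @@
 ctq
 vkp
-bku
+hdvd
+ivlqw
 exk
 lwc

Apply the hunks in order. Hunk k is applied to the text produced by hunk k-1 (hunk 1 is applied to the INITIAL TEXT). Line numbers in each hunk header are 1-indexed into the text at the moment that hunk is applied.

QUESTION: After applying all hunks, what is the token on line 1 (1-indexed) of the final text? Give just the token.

Answer: qxfr

Derivation:
Hunk 1: at line 8 remove [mla,syt,esmq] add [uwk] -> 10 lines: qxfr ctq vkp mwaxp wroax tsy exk lwc uwk gkcr
Hunk 2: at line 2 remove [mwaxp,wroax,tsy] add [bku] -> 8 lines: qxfr ctq vkp bku exk lwc uwk gkcr
Hunk 3: at line 2 remove [bku] add [hdvd,ivlqw] -> 9 lines: qxfr ctq vkp hdvd ivlqw exk lwc uwk gkcr
Final line 1: qxfr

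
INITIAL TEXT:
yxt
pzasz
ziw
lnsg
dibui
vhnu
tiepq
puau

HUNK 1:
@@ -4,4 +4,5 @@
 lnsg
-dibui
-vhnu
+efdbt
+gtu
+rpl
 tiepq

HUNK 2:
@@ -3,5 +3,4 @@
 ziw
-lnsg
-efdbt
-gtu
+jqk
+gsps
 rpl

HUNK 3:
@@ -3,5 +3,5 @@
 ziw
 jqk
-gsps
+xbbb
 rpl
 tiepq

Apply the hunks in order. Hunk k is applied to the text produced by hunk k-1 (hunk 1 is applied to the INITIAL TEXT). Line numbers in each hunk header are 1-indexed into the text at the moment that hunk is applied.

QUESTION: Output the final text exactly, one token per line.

Answer: yxt
pzasz
ziw
jqk
xbbb
rpl
tiepq
puau

Derivation:
Hunk 1: at line 4 remove [dibui,vhnu] add [efdbt,gtu,rpl] -> 9 lines: yxt pzasz ziw lnsg efdbt gtu rpl tiepq puau
Hunk 2: at line 3 remove [lnsg,efdbt,gtu] add [jqk,gsps] -> 8 lines: yxt pzasz ziw jqk gsps rpl tiepq puau
Hunk 3: at line 3 remove [gsps] add [xbbb] -> 8 lines: yxt pzasz ziw jqk xbbb rpl tiepq puau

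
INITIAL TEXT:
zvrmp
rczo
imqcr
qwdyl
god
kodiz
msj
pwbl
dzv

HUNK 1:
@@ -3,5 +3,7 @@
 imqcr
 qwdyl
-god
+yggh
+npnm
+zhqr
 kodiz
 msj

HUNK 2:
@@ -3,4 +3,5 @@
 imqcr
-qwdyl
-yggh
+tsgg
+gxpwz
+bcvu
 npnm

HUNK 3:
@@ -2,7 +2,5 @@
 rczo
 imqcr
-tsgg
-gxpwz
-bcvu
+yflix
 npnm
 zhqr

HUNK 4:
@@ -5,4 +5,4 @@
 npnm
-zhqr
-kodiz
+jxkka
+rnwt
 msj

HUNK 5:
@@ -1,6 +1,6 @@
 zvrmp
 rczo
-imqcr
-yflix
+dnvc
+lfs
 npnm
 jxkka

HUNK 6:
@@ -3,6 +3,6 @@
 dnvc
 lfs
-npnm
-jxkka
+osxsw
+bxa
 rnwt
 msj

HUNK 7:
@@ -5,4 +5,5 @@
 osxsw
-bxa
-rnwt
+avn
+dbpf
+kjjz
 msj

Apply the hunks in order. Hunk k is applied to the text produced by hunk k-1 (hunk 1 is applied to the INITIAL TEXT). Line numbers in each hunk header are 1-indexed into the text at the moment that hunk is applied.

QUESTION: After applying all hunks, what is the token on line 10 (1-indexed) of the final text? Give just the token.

Hunk 1: at line 3 remove [god] add [yggh,npnm,zhqr] -> 11 lines: zvrmp rczo imqcr qwdyl yggh npnm zhqr kodiz msj pwbl dzv
Hunk 2: at line 3 remove [qwdyl,yggh] add [tsgg,gxpwz,bcvu] -> 12 lines: zvrmp rczo imqcr tsgg gxpwz bcvu npnm zhqr kodiz msj pwbl dzv
Hunk 3: at line 2 remove [tsgg,gxpwz,bcvu] add [yflix] -> 10 lines: zvrmp rczo imqcr yflix npnm zhqr kodiz msj pwbl dzv
Hunk 4: at line 5 remove [zhqr,kodiz] add [jxkka,rnwt] -> 10 lines: zvrmp rczo imqcr yflix npnm jxkka rnwt msj pwbl dzv
Hunk 5: at line 1 remove [imqcr,yflix] add [dnvc,lfs] -> 10 lines: zvrmp rczo dnvc lfs npnm jxkka rnwt msj pwbl dzv
Hunk 6: at line 3 remove [npnm,jxkka] add [osxsw,bxa] -> 10 lines: zvrmp rczo dnvc lfs osxsw bxa rnwt msj pwbl dzv
Hunk 7: at line 5 remove [bxa,rnwt] add [avn,dbpf,kjjz] -> 11 lines: zvrmp rczo dnvc lfs osxsw avn dbpf kjjz msj pwbl dzv
Final line 10: pwbl

Answer: pwbl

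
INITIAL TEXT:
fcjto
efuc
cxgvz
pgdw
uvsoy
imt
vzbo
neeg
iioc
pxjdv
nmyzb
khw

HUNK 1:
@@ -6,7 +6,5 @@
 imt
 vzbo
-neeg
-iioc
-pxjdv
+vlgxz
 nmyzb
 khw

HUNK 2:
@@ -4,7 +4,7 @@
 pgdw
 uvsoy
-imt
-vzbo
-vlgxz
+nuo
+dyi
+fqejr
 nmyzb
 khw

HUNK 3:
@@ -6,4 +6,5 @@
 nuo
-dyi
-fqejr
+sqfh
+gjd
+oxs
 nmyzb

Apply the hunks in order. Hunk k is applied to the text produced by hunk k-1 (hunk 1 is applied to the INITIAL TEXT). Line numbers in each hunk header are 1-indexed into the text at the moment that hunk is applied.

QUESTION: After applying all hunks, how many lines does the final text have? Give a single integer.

Answer: 11

Derivation:
Hunk 1: at line 6 remove [neeg,iioc,pxjdv] add [vlgxz] -> 10 lines: fcjto efuc cxgvz pgdw uvsoy imt vzbo vlgxz nmyzb khw
Hunk 2: at line 4 remove [imt,vzbo,vlgxz] add [nuo,dyi,fqejr] -> 10 lines: fcjto efuc cxgvz pgdw uvsoy nuo dyi fqejr nmyzb khw
Hunk 3: at line 6 remove [dyi,fqejr] add [sqfh,gjd,oxs] -> 11 lines: fcjto efuc cxgvz pgdw uvsoy nuo sqfh gjd oxs nmyzb khw
Final line count: 11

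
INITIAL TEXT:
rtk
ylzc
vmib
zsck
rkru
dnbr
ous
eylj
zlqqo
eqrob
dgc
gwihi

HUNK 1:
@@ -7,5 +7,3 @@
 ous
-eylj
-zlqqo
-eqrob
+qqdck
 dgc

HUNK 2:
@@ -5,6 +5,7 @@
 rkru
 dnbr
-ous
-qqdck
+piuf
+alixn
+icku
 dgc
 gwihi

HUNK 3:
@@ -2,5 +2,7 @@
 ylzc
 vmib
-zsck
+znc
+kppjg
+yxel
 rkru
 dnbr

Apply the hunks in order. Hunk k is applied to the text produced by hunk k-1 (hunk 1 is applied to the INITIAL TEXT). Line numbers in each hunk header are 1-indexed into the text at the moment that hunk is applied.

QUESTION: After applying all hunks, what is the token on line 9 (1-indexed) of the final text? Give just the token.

Hunk 1: at line 7 remove [eylj,zlqqo,eqrob] add [qqdck] -> 10 lines: rtk ylzc vmib zsck rkru dnbr ous qqdck dgc gwihi
Hunk 2: at line 5 remove [ous,qqdck] add [piuf,alixn,icku] -> 11 lines: rtk ylzc vmib zsck rkru dnbr piuf alixn icku dgc gwihi
Hunk 3: at line 2 remove [zsck] add [znc,kppjg,yxel] -> 13 lines: rtk ylzc vmib znc kppjg yxel rkru dnbr piuf alixn icku dgc gwihi
Final line 9: piuf

Answer: piuf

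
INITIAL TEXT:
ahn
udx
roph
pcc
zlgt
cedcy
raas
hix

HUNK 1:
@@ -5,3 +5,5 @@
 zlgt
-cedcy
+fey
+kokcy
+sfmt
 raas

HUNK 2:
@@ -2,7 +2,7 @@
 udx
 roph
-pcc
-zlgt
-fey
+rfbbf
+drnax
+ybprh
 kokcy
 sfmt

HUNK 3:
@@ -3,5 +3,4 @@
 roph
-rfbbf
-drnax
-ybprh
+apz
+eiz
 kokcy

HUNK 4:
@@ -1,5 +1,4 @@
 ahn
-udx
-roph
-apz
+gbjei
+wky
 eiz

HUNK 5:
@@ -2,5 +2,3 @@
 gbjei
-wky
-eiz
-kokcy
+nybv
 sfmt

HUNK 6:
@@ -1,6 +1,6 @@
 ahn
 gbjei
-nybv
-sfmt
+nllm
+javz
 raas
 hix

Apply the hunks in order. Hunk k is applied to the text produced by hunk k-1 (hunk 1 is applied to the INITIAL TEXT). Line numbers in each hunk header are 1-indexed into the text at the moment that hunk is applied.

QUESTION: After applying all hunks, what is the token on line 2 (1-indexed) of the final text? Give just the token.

Answer: gbjei

Derivation:
Hunk 1: at line 5 remove [cedcy] add [fey,kokcy,sfmt] -> 10 lines: ahn udx roph pcc zlgt fey kokcy sfmt raas hix
Hunk 2: at line 2 remove [pcc,zlgt,fey] add [rfbbf,drnax,ybprh] -> 10 lines: ahn udx roph rfbbf drnax ybprh kokcy sfmt raas hix
Hunk 3: at line 3 remove [rfbbf,drnax,ybprh] add [apz,eiz] -> 9 lines: ahn udx roph apz eiz kokcy sfmt raas hix
Hunk 4: at line 1 remove [udx,roph,apz] add [gbjei,wky] -> 8 lines: ahn gbjei wky eiz kokcy sfmt raas hix
Hunk 5: at line 2 remove [wky,eiz,kokcy] add [nybv] -> 6 lines: ahn gbjei nybv sfmt raas hix
Hunk 6: at line 1 remove [nybv,sfmt] add [nllm,javz] -> 6 lines: ahn gbjei nllm javz raas hix
Final line 2: gbjei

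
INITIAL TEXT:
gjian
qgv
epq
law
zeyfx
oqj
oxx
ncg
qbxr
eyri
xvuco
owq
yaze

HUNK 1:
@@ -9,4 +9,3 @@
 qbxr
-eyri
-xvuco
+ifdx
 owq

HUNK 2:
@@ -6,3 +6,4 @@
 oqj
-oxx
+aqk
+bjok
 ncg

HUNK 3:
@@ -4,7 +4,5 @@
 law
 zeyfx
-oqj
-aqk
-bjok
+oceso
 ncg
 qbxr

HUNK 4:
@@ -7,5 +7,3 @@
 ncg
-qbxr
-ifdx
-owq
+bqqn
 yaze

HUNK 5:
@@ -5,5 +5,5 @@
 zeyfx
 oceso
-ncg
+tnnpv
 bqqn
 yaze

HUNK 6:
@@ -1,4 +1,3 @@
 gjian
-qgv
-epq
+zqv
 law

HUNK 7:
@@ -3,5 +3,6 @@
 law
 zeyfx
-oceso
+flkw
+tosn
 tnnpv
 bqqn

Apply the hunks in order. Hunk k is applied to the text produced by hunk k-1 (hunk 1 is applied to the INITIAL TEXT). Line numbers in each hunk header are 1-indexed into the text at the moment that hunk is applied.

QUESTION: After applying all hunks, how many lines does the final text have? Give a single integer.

Hunk 1: at line 9 remove [eyri,xvuco] add [ifdx] -> 12 lines: gjian qgv epq law zeyfx oqj oxx ncg qbxr ifdx owq yaze
Hunk 2: at line 6 remove [oxx] add [aqk,bjok] -> 13 lines: gjian qgv epq law zeyfx oqj aqk bjok ncg qbxr ifdx owq yaze
Hunk 3: at line 4 remove [oqj,aqk,bjok] add [oceso] -> 11 lines: gjian qgv epq law zeyfx oceso ncg qbxr ifdx owq yaze
Hunk 4: at line 7 remove [qbxr,ifdx,owq] add [bqqn] -> 9 lines: gjian qgv epq law zeyfx oceso ncg bqqn yaze
Hunk 5: at line 5 remove [ncg] add [tnnpv] -> 9 lines: gjian qgv epq law zeyfx oceso tnnpv bqqn yaze
Hunk 6: at line 1 remove [qgv,epq] add [zqv] -> 8 lines: gjian zqv law zeyfx oceso tnnpv bqqn yaze
Hunk 7: at line 3 remove [oceso] add [flkw,tosn] -> 9 lines: gjian zqv law zeyfx flkw tosn tnnpv bqqn yaze
Final line count: 9

Answer: 9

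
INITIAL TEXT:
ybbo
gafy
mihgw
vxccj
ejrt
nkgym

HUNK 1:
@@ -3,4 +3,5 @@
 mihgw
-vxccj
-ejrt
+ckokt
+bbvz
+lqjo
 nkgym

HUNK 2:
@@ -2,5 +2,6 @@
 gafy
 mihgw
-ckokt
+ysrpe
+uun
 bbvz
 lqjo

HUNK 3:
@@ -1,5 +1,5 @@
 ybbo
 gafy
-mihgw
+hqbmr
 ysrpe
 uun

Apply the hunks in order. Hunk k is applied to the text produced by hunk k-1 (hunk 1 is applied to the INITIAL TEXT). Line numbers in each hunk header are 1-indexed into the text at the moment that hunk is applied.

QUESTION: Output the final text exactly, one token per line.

Hunk 1: at line 3 remove [vxccj,ejrt] add [ckokt,bbvz,lqjo] -> 7 lines: ybbo gafy mihgw ckokt bbvz lqjo nkgym
Hunk 2: at line 2 remove [ckokt] add [ysrpe,uun] -> 8 lines: ybbo gafy mihgw ysrpe uun bbvz lqjo nkgym
Hunk 3: at line 1 remove [mihgw] add [hqbmr] -> 8 lines: ybbo gafy hqbmr ysrpe uun bbvz lqjo nkgym

Answer: ybbo
gafy
hqbmr
ysrpe
uun
bbvz
lqjo
nkgym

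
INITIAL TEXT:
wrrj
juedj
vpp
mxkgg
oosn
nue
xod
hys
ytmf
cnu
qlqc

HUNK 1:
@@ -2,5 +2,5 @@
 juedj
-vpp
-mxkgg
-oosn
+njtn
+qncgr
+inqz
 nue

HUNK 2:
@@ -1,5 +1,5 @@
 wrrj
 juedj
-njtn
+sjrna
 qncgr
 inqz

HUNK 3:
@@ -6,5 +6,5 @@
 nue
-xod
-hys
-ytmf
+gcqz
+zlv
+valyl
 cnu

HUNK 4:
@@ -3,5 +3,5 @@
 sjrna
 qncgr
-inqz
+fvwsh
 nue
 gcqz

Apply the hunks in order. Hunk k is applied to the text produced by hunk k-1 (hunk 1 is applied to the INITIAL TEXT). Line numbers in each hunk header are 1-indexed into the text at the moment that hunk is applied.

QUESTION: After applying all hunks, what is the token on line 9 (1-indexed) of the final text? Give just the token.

Hunk 1: at line 2 remove [vpp,mxkgg,oosn] add [njtn,qncgr,inqz] -> 11 lines: wrrj juedj njtn qncgr inqz nue xod hys ytmf cnu qlqc
Hunk 2: at line 1 remove [njtn] add [sjrna] -> 11 lines: wrrj juedj sjrna qncgr inqz nue xod hys ytmf cnu qlqc
Hunk 3: at line 6 remove [xod,hys,ytmf] add [gcqz,zlv,valyl] -> 11 lines: wrrj juedj sjrna qncgr inqz nue gcqz zlv valyl cnu qlqc
Hunk 4: at line 3 remove [inqz] add [fvwsh] -> 11 lines: wrrj juedj sjrna qncgr fvwsh nue gcqz zlv valyl cnu qlqc
Final line 9: valyl

Answer: valyl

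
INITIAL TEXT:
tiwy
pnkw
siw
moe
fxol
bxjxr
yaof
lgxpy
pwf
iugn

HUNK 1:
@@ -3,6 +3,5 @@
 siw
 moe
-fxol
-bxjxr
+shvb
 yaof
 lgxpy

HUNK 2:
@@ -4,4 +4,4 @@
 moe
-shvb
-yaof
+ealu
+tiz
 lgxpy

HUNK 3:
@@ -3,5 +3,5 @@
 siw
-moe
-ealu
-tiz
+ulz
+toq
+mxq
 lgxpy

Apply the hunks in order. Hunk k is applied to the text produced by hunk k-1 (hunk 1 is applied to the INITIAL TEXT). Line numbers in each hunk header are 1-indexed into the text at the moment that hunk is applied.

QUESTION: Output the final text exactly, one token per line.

Hunk 1: at line 3 remove [fxol,bxjxr] add [shvb] -> 9 lines: tiwy pnkw siw moe shvb yaof lgxpy pwf iugn
Hunk 2: at line 4 remove [shvb,yaof] add [ealu,tiz] -> 9 lines: tiwy pnkw siw moe ealu tiz lgxpy pwf iugn
Hunk 3: at line 3 remove [moe,ealu,tiz] add [ulz,toq,mxq] -> 9 lines: tiwy pnkw siw ulz toq mxq lgxpy pwf iugn

Answer: tiwy
pnkw
siw
ulz
toq
mxq
lgxpy
pwf
iugn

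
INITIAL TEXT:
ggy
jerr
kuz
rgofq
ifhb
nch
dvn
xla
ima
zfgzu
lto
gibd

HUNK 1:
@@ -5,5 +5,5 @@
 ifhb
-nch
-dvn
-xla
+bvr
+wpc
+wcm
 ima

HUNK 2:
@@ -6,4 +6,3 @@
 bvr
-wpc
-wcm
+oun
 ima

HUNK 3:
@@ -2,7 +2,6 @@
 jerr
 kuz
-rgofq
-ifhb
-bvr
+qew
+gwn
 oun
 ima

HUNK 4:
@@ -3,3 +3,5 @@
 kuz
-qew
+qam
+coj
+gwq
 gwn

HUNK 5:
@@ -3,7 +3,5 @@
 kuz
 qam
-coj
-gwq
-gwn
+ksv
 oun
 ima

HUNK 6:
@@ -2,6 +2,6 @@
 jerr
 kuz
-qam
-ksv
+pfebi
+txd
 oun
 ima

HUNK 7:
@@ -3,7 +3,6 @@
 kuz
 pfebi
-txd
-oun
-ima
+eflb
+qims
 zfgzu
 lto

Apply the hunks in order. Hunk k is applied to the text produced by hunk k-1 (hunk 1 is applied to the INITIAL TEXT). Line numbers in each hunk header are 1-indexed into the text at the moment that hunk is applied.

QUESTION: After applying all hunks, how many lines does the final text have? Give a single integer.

Answer: 9

Derivation:
Hunk 1: at line 5 remove [nch,dvn,xla] add [bvr,wpc,wcm] -> 12 lines: ggy jerr kuz rgofq ifhb bvr wpc wcm ima zfgzu lto gibd
Hunk 2: at line 6 remove [wpc,wcm] add [oun] -> 11 lines: ggy jerr kuz rgofq ifhb bvr oun ima zfgzu lto gibd
Hunk 3: at line 2 remove [rgofq,ifhb,bvr] add [qew,gwn] -> 10 lines: ggy jerr kuz qew gwn oun ima zfgzu lto gibd
Hunk 4: at line 3 remove [qew] add [qam,coj,gwq] -> 12 lines: ggy jerr kuz qam coj gwq gwn oun ima zfgzu lto gibd
Hunk 5: at line 3 remove [coj,gwq,gwn] add [ksv] -> 10 lines: ggy jerr kuz qam ksv oun ima zfgzu lto gibd
Hunk 6: at line 2 remove [qam,ksv] add [pfebi,txd] -> 10 lines: ggy jerr kuz pfebi txd oun ima zfgzu lto gibd
Hunk 7: at line 3 remove [txd,oun,ima] add [eflb,qims] -> 9 lines: ggy jerr kuz pfebi eflb qims zfgzu lto gibd
Final line count: 9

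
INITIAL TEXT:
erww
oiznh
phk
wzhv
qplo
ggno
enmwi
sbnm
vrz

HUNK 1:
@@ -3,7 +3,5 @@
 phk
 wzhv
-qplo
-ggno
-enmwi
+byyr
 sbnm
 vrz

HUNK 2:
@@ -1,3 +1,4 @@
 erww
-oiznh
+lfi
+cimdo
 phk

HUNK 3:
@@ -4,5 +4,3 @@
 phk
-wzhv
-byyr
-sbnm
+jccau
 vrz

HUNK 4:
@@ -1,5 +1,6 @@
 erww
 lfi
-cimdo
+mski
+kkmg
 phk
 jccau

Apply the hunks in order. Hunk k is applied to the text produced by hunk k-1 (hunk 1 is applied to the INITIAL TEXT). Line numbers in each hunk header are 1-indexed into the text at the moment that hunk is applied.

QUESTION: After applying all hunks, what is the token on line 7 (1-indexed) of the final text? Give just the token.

Hunk 1: at line 3 remove [qplo,ggno,enmwi] add [byyr] -> 7 lines: erww oiznh phk wzhv byyr sbnm vrz
Hunk 2: at line 1 remove [oiznh] add [lfi,cimdo] -> 8 lines: erww lfi cimdo phk wzhv byyr sbnm vrz
Hunk 3: at line 4 remove [wzhv,byyr,sbnm] add [jccau] -> 6 lines: erww lfi cimdo phk jccau vrz
Hunk 4: at line 1 remove [cimdo] add [mski,kkmg] -> 7 lines: erww lfi mski kkmg phk jccau vrz
Final line 7: vrz

Answer: vrz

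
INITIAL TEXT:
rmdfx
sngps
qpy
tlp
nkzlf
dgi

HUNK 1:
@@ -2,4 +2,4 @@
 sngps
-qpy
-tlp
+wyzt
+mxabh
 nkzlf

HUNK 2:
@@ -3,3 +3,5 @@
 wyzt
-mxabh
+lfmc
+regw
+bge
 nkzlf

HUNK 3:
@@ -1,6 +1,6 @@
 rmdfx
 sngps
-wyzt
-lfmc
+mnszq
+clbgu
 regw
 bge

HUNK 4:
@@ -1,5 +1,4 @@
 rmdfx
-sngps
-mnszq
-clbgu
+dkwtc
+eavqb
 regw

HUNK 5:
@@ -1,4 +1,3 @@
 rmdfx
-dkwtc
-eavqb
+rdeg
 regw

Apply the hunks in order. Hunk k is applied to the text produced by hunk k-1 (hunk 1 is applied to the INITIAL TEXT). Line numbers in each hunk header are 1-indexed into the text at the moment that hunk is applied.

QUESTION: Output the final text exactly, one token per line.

Answer: rmdfx
rdeg
regw
bge
nkzlf
dgi

Derivation:
Hunk 1: at line 2 remove [qpy,tlp] add [wyzt,mxabh] -> 6 lines: rmdfx sngps wyzt mxabh nkzlf dgi
Hunk 2: at line 3 remove [mxabh] add [lfmc,regw,bge] -> 8 lines: rmdfx sngps wyzt lfmc regw bge nkzlf dgi
Hunk 3: at line 1 remove [wyzt,lfmc] add [mnszq,clbgu] -> 8 lines: rmdfx sngps mnszq clbgu regw bge nkzlf dgi
Hunk 4: at line 1 remove [sngps,mnszq,clbgu] add [dkwtc,eavqb] -> 7 lines: rmdfx dkwtc eavqb regw bge nkzlf dgi
Hunk 5: at line 1 remove [dkwtc,eavqb] add [rdeg] -> 6 lines: rmdfx rdeg regw bge nkzlf dgi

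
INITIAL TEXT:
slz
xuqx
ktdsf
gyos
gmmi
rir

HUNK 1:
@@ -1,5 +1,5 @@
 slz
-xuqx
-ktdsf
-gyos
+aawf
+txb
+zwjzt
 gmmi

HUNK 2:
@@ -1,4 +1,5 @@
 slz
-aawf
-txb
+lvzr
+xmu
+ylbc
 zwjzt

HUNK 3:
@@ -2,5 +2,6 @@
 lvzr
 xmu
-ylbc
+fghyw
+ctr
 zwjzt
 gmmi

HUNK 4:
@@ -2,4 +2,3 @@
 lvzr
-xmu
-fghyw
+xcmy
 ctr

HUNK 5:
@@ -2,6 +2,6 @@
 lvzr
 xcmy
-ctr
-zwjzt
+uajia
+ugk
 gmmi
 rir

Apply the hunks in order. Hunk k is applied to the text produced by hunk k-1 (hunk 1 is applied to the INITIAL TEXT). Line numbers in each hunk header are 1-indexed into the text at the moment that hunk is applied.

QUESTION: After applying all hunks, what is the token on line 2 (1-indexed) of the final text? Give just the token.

Hunk 1: at line 1 remove [xuqx,ktdsf,gyos] add [aawf,txb,zwjzt] -> 6 lines: slz aawf txb zwjzt gmmi rir
Hunk 2: at line 1 remove [aawf,txb] add [lvzr,xmu,ylbc] -> 7 lines: slz lvzr xmu ylbc zwjzt gmmi rir
Hunk 3: at line 2 remove [ylbc] add [fghyw,ctr] -> 8 lines: slz lvzr xmu fghyw ctr zwjzt gmmi rir
Hunk 4: at line 2 remove [xmu,fghyw] add [xcmy] -> 7 lines: slz lvzr xcmy ctr zwjzt gmmi rir
Hunk 5: at line 2 remove [ctr,zwjzt] add [uajia,ugk] -> 7 lines: slz lvzr xcmy uajia ugk gmmi rir
Final line 2: lvzr

Answer: lvzr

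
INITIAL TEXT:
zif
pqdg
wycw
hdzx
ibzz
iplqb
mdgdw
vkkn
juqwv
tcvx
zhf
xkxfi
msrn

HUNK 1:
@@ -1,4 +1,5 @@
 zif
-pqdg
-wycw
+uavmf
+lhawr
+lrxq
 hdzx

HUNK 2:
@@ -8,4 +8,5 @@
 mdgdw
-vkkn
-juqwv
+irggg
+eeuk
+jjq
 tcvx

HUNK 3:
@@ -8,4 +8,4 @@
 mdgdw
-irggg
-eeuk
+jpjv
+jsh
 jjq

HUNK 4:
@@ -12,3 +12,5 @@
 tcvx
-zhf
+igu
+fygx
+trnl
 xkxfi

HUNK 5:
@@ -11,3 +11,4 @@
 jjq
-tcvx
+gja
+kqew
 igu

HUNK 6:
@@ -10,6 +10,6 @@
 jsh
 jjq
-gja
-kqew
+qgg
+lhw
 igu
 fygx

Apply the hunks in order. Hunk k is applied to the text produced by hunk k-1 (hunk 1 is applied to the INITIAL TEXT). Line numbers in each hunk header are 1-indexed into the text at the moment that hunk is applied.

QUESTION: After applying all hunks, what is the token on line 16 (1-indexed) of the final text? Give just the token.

Hunk 1: at line 1 remove [pqdg,wycw] add [uavmf,lhawr,lrxq] -> 14 lines: zif uavmf lhawr lrxq hdzx ibzz iplqb mdgdw vkkn juqwv tcvx zhf xkxfi msrn
Hunk 2: at line 8 remove [vkkn,juqwv] add [irggg,eeuk,jjq] -> 15 lines: zif uavmf lhawr lrxq hdzx ibzz iplqb mdgdw irggg eeuk jjq tcvx zhf xkxfi msrn
Hunk 3: at line 8 remove [irggg,eeuk] add [jpjv,jsh] -> 15 lines: zif uavmf lhawr lrxq hdzx ibzz iplqb mdgdw jpjv jsh jjq tcvx zhf xkxfi msrn
Hunk 4: at line 12 remove [zhf] add [igu,fygx,trnl] -> 17 lines: zif uavmf lhawr lrxq hdzx ibzz iplqb mdgdw jpjv jsh jjq tcvx igu fygx trnl xkxfi msrn
Hunk 5: at line 11 remove [tcvx] add [gja,kqew] -> 18 lines: zif uavmf lhawr lrxq hdzx ibzz iplqb mdgdw jpjv jsh jjq gja kqew igu fygx trnl xkxfi msrn
Hunk 6: at line 10 remove [gja,kqew] add [qgg,lhw] -> 18 lines: zif uavmf lhawr lrxq hdzx ibzz iplqb mdgdw jpjv jsh jjq qgg lhw igu fygx trnl xkxfi msrn
Final line 16: trnl

Answer: trnl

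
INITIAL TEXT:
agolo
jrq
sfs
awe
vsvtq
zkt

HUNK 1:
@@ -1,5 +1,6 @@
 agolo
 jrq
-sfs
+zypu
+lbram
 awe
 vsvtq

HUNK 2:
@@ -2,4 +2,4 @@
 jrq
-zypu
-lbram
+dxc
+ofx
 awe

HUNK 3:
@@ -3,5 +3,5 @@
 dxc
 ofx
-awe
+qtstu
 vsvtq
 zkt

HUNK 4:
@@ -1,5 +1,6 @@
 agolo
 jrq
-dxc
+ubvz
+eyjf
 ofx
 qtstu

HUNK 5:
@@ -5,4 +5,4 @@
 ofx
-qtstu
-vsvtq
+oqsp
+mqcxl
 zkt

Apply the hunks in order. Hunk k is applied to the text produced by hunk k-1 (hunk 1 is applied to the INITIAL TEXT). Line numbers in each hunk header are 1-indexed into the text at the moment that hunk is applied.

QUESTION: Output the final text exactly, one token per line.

Hunk 1: at line 1 remove [sfs] add [zypu,lbram] -> 7 lines: agolo jrq zypu lbram awe vsvtq zkt
Hunk 2: at line 2 remove [zypu,lbram] add [dxc,ofx] -> 7 lines: agolo jrq dxc ofx awe vsvtq zkt
Hunk 3: at line 3 remove [awe] add [qtstu] -> 7 lines: agolo jrq dxc ofx qtstu vsvtq zkt
Hunk 4: at line 1 remove [dxc] add [ubvz,eyjf] -> 8 lines: agolo jrq ubvz eyjf ofx qtstu vsvtq zkt
Hunk 5: at line 5 remove [qtstu,vsvtq] add [oqsp,mqcxl] -> 8 lines: agolo jrq ubvz eyjf ofx oqsp mqcxl zkt

Answer: agolo
jrq
ubvz
eyjf
ofx
oqsp
mqcxl
zkt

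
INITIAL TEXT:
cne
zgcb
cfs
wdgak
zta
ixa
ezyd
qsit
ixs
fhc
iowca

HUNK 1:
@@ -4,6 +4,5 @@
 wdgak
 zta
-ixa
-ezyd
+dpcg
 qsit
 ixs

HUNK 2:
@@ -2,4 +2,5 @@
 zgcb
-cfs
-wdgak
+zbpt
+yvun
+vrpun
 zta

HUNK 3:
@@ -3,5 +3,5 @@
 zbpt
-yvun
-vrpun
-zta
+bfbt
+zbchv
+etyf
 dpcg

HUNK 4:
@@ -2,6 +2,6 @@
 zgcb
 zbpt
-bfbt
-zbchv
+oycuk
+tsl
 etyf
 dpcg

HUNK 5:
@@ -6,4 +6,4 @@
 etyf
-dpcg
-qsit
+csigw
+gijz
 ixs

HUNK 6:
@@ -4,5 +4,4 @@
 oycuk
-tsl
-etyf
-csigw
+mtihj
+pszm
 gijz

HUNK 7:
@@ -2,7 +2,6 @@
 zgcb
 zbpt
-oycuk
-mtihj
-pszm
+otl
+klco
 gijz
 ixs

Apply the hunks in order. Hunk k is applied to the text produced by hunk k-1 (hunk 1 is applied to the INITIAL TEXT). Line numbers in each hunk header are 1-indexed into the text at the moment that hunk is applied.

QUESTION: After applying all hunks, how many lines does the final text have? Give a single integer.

Answer: 9

Derivation:
Hunk 1: at line 4 remove [ixa,ezyd] add [dpcg] -> 10 lines: cne zgcb cfs wdgak zta dpcg qsit ixs fhc iowca
Hunk 2: at line 2 remove [cfs,wdgak] add [zbpt,yvun,vrpun] -> 11 lines: cne zgcb zbpt yvun vrpun zta dpcg qsit ixs fhc iowca
Hunk 3: at line 3 remove [yvun,vrpun,zta] add [bfbt,zbchv,etyf] -> 11 lines: cne zgcb zbpt bfbt zbchv etyf dpcg qsit ixs fhc iowca
Hunk 4: at line 2 remove [bfbt,zbchv] add [oycuk,tsl] -> 11 lines: cne zgcb zbpt oycuk tsl etyf dpcg qsit ixs fhc iowca
Hunk 5: at line 6 remove [dpcg,qsit] add [csigw,gijz] -> 11 lines: cne zgcb zbpt oycuk tsl etyf csigw gijz ixs fhc iowca
Hunk 6: at line 4 remove [tsl,etyf,csigw] add [mtihj,pszm] -> 10 lines: cne zgcb zbpt oycuk mtihj pszm gijz ixs fhc iowca
Hunk 7: at line 2 remove [oycuk,mtihj,pszm] add [otl,klco] -> 9 lines: cne zgcb zbpt otl klco gijz ixs fhc iowca
Final line count: 9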